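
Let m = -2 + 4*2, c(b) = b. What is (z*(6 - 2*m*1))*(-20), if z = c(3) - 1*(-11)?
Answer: 1680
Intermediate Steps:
z = 14 (z = 3 - 1*(-11) = 3 + 11 = 14)
m = 6 (m = -2 + 8 = 6)
(z*(6 - 2*m*1))*(-20) = (14*(6 - 2*6*1))*(-20) = (14*(6 - 12*1))*(-20) = (14*(6 - 12))*(-20) = (14*(-6))*(-20) = -84*(-20) = 1680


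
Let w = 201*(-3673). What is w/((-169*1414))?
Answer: 738273/238966 ≈ 3.0894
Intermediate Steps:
w = -738273
w/((-169*1414)) = -738273/((-169*1414)) = -738273/(-238966) = -738273*(-1/238966) = 738273/238966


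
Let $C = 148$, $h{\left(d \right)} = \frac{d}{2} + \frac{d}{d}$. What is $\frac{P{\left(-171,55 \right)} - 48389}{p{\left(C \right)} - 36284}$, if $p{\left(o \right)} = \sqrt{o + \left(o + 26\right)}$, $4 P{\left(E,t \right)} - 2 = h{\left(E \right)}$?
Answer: $\frac{319362697}{239368788} + \frac{35207 \sqrt{322}}{957475152} \approx 1.3348$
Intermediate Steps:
$h{\left(d \right)} = 1 + \frac{d}{2}$ ($h{\left(d \right)} = d \frac{1}{2} + 1 = \frac{d}{2} + 1 = 1 + \frac{d}{2}$)
$P{\left(E,t \right)} = \frac{3}{4} + \frac{E}{8}$ ($P{\left(E,t \right)} = \frac{1}{2} + \frac{1 + \frac{E}{2}}{4} = \frac{1}{2} + \left(\frac{1}{4} + \frac{E}{8}\right) = \frac{3}{4} + \frac{E}{8}$)
$p{\left(o \right)} = \sqrt{26 + 2 o}$ ($p{\left(o \right)} = \sqrt{o + \left(26 + o\right)} = \sqrt{26 + 2 o}$)
$\frac{P{\left(-171,55 \right)} - 48389}{p{\left(C \right)} - 36284} = \frac{\left(\frac{3}{4} + \frac{1}{8} \left(-171\right)\right) - 48389}{\sqrt{26 + 2 \cdot 148} - 36284} = \frac{\left(\frac{3}{4} - \frac{171}{8}\right) - 48389}{\sqrt{26 + 296} - 36284} = \frac{- \frac{165}{8} - 48389}{\sqrt{322} - 36284} = - \frac{387277}{8 \left(-36284 + \sqrt{322}\right)}$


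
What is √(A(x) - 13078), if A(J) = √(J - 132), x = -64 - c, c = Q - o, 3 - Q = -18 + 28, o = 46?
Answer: √(-13078 + I*√143) ≈ 0.0523 + 114.36*I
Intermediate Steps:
Q = -7 (Q = 3 - (-18 + 28) = 3 - 1*10 = 3 - 10 = -7)
c = -53 (c = -7 - 1*46 = -7 - 46 = -53)
x = -11 (x = -64 - 1*(-53) = -64 + 53 = -11)
A(J) = √(-132 + J)
√(A(x) - 13078) = √(√(-132 - 11) - 13078) = √(√(-143) - 13078) = √(I*√143 - 13078) = √(-13078 + I*√143)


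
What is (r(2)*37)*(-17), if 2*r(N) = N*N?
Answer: -1258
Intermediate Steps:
r(N) = N²/2 (r(N) = (N*N)/2 = N²/2)
(r(2)*37)*(-17) = (((½)*2²)*37)*(-17) = (((½)*4)*37)*(-17) = (2*37)*(-17) = 74*(-17) = -1258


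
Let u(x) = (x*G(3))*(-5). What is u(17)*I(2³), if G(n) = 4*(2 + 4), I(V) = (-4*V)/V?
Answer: 8160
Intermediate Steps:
I(V) = -4
G(n) = 24 (G(n) = 4*6 = 24)
u(x) = -120*x (u(x) = (x*24)*(-5) = (24*x)*(-5) = -120*x)
u(17)*I(2³) = -120*17*(-4) = -2040*(-4) = 8160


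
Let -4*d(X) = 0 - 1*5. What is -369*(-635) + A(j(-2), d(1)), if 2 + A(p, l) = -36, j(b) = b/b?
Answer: 234277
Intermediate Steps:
d(X) = 5/4 (d(X) = -(0 - 1*5)/4 = -(0 - 5)/4 = -¼*(-5) = 5/4)
j(b) = 1
A(p, l) = -38 (A(p, l) = -2 - 36 = -38)
-369*(-635) + A(j(-2), d(1)) = -369*(-635) - 38 = 234315 - 38 = 234277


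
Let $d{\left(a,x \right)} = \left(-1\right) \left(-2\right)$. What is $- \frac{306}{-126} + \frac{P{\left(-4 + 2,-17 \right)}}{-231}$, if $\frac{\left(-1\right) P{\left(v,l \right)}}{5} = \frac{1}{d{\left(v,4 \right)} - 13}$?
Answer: $\frac{6166}{2541} \approx 2.4266$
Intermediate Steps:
$d{\left(a,x \right)} = 2$
$P{\left(v,l \right)} = \frac{5}{11}$ ($P{\left(v,l \right)} = - \frac{5}{2 - 13} = - \frac{5}{-11} = \left(-5\right) \left(- \frac{1}{11}\right) = \frac{5}{11}$)
$- \frac{306}{-126} + \frac{P{\left(-4 + 2,-17 \right)}}{-231} = - \frac{306}{-126} + \frac{5}{11 \left(-231\right)} = \left(-306\right) \left(- \frac{1}{126}\right) + \frac{5}{11} \left(- \frac{1}{231}\right) = \frac{17}{7} - \frac{5}{2541} = \frac{6166}{2541}$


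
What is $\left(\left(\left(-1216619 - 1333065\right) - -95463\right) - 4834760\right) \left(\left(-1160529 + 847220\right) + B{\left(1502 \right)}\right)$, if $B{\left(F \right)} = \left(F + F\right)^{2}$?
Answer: $-63492177819567$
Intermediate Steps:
$B{\left(F \right)} = 4 F^{2}$ ($B{\left(F \right)} = \left(2 F\right)^{2} = 4 F^{2}$)
$\left(\left(\left(-1216619 - 1333065\right) - -95463\right) - 4834760\right) \left(\left(-1160529 + 847220\right) + B{\left(1502 \right)}\right) = \left(\left(\left(-1216619 - 1333065\right) - -95463\right) - 4834760\right) \left(\left(-1160529 + 847220\right) + 4 \cdot 1502^{2}\right) = \left(\left(-2549684 + 95463\right) - 4834760\right) \left(-313309 + 4 \cdot 2256004\right) = \left(-2454221 - 4834760\right) \left(-313309 + 9024016\right) = \left(-7288981\right) 8710707 = -63492177819567$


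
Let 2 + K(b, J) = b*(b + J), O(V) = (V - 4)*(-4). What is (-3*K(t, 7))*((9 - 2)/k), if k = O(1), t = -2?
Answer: 21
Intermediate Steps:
O(V) = 16 - 4*V (O(V) = (-4 + V)*(-4) = 16 - 4*V)
K(b, J) = -2 + b*(J + b) (K(b, J) = -2 + b*(b + J) = -2 + b*(J + b))
k = 12 (k = 16 - 4*1 = 16 - 4 = 12)
(-3*K(t, 7))*((9 - 2)/k) = (-3*(-2 + (-2)² + 7*(-2)))*((9 - 2)/12) = (-3*(-2 + 4 - 14))*(7*(1/12)) = -3*(-12)*(7/12) = 36*(7/12) = 21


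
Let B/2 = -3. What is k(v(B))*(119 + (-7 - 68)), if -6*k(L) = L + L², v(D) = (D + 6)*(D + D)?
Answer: 0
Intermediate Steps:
B = -6 (B = 2*(-3) = -6)
v(D) = 2*D*(6 + D) (v(D) = (6 + D)*(2*D) = 2*D*(6 + D))
k(L) = -L/6 - L²/6 (k(L) = -(L + L²)/6 = -L/6 - L²/6)
k(v(B))*(119 + (-7 - 68)) = (-2*(-6)*(6 - 6)*(1 + 2*(-6)*(6 - 6))/6)*(119 + (-7 - 68)) = (-2*(-6)*0*(1 + 2*(-6)*0)/6)*(119 - 75) = -⅙*0*(1 + 0)*44 = -⅙*0*1*44 = 0*44 = 0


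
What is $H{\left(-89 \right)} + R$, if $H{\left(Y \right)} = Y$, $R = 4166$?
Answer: $4077$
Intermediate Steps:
$H{\left(-89 \right)} + R = -89 + 4166 = 4077$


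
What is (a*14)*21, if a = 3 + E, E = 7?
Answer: 2940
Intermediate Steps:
a = 10 (a = 3 + 7 = 10)
(a*14)*21 = (10*14)*21 = 140*21 = 2940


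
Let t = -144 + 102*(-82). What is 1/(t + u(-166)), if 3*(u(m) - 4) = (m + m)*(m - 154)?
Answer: 3/80728 ≈ 3.7162e-5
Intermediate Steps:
t = -8508 (t = -144 - 8364 = -8508)
u(m) = 4 + 2*m*(-154 + m)/3 (u(m) = 4 + ((m + m)*(m - 154))/3 = 4 + ((2*m)*(-154 + m))/3 = 4 + (2*m*(-154 + m))/3 = 4 + 2*m*(-154 + m)/3)
1/(t + u(-166)) = 1/(-8508 + (4 - 308/3*(-166) + (⅔)*(-166)²)) = 1/(-8508 + (4 + 51128/3 + (⅔)*27556)) = 1/(-8508 + (4 + 51128/3 + 55112/3)) = 1/(-8508 + 106252/3) = 1/(80728/3) = 3/80728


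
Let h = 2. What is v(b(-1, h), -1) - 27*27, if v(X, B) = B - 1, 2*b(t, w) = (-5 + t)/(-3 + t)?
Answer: -731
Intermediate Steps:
b(t, w) = (-5 + t)/(2*(-3 + t)) (b(t, w) = ((-5 + t)/(-3 + t))/2 = (-5 + t)/(2*(-3 + t)))
v(X, B) = -1 + B
v(b(-1, h), -1) - 27*27 = (-1 - 1) - 27*27 = -2 - 729 = -731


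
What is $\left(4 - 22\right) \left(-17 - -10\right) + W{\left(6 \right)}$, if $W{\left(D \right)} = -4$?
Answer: $122$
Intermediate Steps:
$\left(4 - 22\right) \left(-17 - -10\right) + W{\left(6 \right)} = \left(4 - 22\right) \left(-17 - -10\right) - 4 = - 18 \left(-17 + 10\right) - 4 = \left(-18\right) \left(-7\right) - 4 = 126 - 4 = 122$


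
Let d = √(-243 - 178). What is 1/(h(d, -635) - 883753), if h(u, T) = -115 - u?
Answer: I/(√421 - 883868*I) ≈ -1.1314e-6 + 2.6264e-11*I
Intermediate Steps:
d = I*√421 (d = √(-421) = I*√421 ≈ 20.518*I)
1/(h(d, -635) - 883753) = 1/((-115 - I*√421) - 883753) = 1/(-883868 - I*√421)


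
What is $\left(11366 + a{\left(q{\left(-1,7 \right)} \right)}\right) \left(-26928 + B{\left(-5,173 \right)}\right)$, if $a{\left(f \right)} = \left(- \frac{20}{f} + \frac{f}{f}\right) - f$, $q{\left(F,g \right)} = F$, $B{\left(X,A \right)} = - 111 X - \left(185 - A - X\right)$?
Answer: $-300529320$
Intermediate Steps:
$B{\left(X,A \right)} = -185 + A - 110 X$ ($B{\left(X,A \right)} = - 111 X - \left(185 - A - X\right) = - 111 X + \left(-185 + A + X\right) = -185 + A - 110 X$)
$a{\left(f \right)} = 1 - f - \frac{20}{f}$ ($a{\left(f \right)} = \left(- \frac{20}{f} + 1\right) - f = \left(1 - \frac{20}{f}\right) - f = 1 - f - \frac{20}{f}$)
$\left(11366 + a{\left(q{\left(-1,7 \right)} \right)}\right) \left(-26928 + B{\left(-5,173 \right)}\right) = \left(11366 - \left(-2 - 20\right)\right) \left(-26928 - -538\right) = \left(11366 + \left(1 + 1 - -20\right)\right) \left(-26928 + \left(-185 + 173 + 550\right)\right) = \left(11366 + \left(1 + 1 + 20\right)\right) \left(-26928 + 538\right) = \left(11366 + 22\right) \left(-26390\right) = 11388 \left(-26390\right) = -300529320$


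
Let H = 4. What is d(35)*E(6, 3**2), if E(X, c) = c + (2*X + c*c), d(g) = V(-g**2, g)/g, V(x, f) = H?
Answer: 408/35 ≈ 11.657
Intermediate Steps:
V(x, f) = 4
d(g) = 4/g
E(X, c) = c + c**2 + 2*X (E(X, c) = c + (2*X + c**2) = c + (c**2 + 2*X) = c + c**2 + 2*X)
d(35)*E(6, 3**2) = (4/35)*(3**2 + (3**2)**2 + 2*6) = (4*(1/35))*(9 + 9**2 + 12) = 4*(9 + 81 + 12)/35 = (4/35)*102 = 408/35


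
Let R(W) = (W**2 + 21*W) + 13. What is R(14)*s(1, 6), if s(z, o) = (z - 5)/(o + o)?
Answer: -503/3 ≈ -167.67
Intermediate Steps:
s(z, o) = (-5 + z)/(2*o) (s(z, o) = (-5 + z)/((2*o)) = (-5 + z)*(1/(2*o)) = (-5 + z)/(2*o))
R(W) = 13 + W**2 + 21*W
R(14)*s(1, 6) = (13 + 14**2 + 21*14)*((1/2)*(-5 + 1)/6) = (13 + 196 + 294)*((1/2)*(1/6)*(-4)) = 503*(-1/3) = -503/3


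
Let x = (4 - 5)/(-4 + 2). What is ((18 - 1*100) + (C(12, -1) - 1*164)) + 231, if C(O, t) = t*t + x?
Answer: -27/2 ≈ -13.500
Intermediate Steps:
x = ½ (x = -1/(-2) = -1*(-½) = ½ ≈ 0.50000)
C(O, t) = ½ + t² (C(O, t) = t*t + ½ = t² + ½ = ½ + t²)
((18 - 1*100) + (C(12, -1) - 1*164)) + 231 = ((18 - 1*100) + ((½ + (-1)²) - 1*164)) + 231 = ((18 - 100) + ((½ + 1) - 164)) + 231 = (-82 + (3/2 - 164)) + 231 = (-82 - 325/2) + 231 = -489/2 + 231 = -27/2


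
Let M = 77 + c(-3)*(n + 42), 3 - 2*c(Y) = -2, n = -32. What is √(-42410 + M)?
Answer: 2*I*√10577 ≈ 205.69*I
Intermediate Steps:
c(Y) = 5/2 (c(Y) = 3/2 - ½*(-2) = 3/2 + 1 = 5/2)
M = 102 (M = 77 + 5*(-32 + 42)/2 = 77 + (5/2)*10 = 77 + 25 = 102)
√(-42410 + M) = √(-42410 + 102) = √(-42308) = 2*I*√10577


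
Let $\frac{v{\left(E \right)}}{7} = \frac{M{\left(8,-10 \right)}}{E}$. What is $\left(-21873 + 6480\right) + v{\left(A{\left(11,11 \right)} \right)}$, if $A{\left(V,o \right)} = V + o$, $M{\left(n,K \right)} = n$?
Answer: $- \frac{169295}{11} \approx -15390.0$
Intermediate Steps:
$v{\left(E \right)} = \frac{56}{E}$ ($v{\left(E \right)} = 7 \frac{8}{E} = \frac{56}{E}$)
$\left(-21873 + 6480\right) + v{\left(A{\left(11,11 \right)} \right)} = \left(-21873 + 6480\right) + \frac{56}{11 + 11} = -15393 + \frac{56}{22} = -15393 + 56 \cdot \frac{1}{22} = -15393 + \frac{28}{11} = - \frac{169295}{11}$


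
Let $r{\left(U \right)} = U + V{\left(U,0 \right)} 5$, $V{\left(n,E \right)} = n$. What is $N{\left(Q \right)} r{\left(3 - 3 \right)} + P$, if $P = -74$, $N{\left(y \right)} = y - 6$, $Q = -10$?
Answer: $-74$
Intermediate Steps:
$N{\left(y \right)} = -6 + y$
$r{\left(U \right)} = 6 U$ ($r{\left(U \right)} = U + U 5 = U + 5 U = 6 U$)
$N{\left(Q \right)} r{\left(3 - 3 \right)} + P = \left(-6 - 10\right) 6 \left(3 - 3\right) - 74 = - 16 \cdot 6 \left(3 - 3\right) - 74 = - 16 \cdot 6 \cdot 0 - 74 = \left(-16\right) 0 - 74 = 0 - 74 = -74$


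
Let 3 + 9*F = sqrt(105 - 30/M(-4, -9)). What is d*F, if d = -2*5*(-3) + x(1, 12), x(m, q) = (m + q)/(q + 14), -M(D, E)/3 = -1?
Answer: -61/6 + 61*sqrt(95)/18 ≈ 22.864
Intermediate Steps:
M(D, E) = 3 (M(D, E) = -3*(-1) = 3)
x(m, q) = (m + q)/(14 + q)
F = -1/3 + sqrt(95)/9 (F = -1/3 + sqrt(105 - 30/3)/9 = -1/3 + sqrt(105 - 30*1/3)/9 = -1/3 + sqrt(105 - 10)/9 = -1/3 + sqrt(95)/9 ≈ 0.74964)
d = 61/2 (d = -2*5*(-3) + (1 + 12)/(14 + 12) = -10*(-3) + 13/26 = 30 + (1/26)*13 = 30 + 1/2 = 61/2 ≈ 30.500)
d*F = 61*(-1/3 + sqrt(95)/9)/2 = -61/6 + 61*sqrt(95)/18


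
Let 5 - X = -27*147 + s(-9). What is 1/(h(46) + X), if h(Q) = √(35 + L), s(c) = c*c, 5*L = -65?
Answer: 3893/15155427 - √22/15155427 ≈ 0.00025656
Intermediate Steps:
L = -13 (L = (⅕)*(-65) = -13)
s(c) = c²
X = 3893 (X = 5 - (-27*147 + (-9)²) = 5 - (-3969 + 81) = 5 - 1*(-3888) = 5 + 3888 = 3893)
h(Q) = √22 (h(Q) = √(35 - 13) = √22)
1/(h(46) + X) = 1/(√22 + 3893) = 1/(3893 + √22)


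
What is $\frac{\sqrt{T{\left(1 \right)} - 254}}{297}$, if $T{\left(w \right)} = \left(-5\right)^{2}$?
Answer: $\frac{i \sqrt{229}}{297} \approx 0.050952 i$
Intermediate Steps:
$T{\left(w \right)} = 25$
$\frac{\sqrt{T{\left(1 \right)} - 254}}{297} = \frac{\sqrt{25 - 254}}{297} = \sqrt{-229} \cdot \frac{1}{297} = i \sqrt{229} \cdot \frac{1}{297} = \frac{i \sqrt{229}}{297}$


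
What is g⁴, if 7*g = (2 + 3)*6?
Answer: 810000/2401 ≈ 337.36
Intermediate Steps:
g = 30/7 (g = ((2 + 3)*6)/7 = (5*6)/7 = (⅐)*30 = 30/7 ≈ 4.2857)
g⁴ = (30/7)⁴ = 810000/2401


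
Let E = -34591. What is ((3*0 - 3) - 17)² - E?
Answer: 34991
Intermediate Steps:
((3*0 - 3) - 17)² - E = ((3*0 - 3) - 17)² - 1*(-34591) = ((0 - 3) - 17)² + 34591 = (-3 - 17)² + 34591 = (-20)² + 34591 = 400 + 34591 = 34991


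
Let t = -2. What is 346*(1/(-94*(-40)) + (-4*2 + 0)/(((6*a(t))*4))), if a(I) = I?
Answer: 325759/5640 ≈ 57.759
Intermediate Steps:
346*(1/(-94*(-40)) + (-4*2 + 0)/(((6*a(t))*4))) = 346*(1/(-94*(-40)) + (-4*2 + 0)/(((6*(-2))*4))) = 346*(-1/94*(-1/40) + (-8 + 0)/((-12*4))) = 346*(1/3760 - 8/(-48)) = 346*(1/3760 - 8*(-1/48)) = 346*(1/3760 + 1/6) = 346*(1883/11280) = 325759/5640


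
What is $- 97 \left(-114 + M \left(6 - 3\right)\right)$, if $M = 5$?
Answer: $9603$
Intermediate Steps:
$- 97 \left(-114 + M \left(6 - 3\right)\right) = - 97 \left(-114 + 5 \left(6 - 3\right)\right) = - 97 \left(-114 + 5 \cdot 3\right) = - 97 \left(-114 + 15\right) = \left(-97\right) \left(-99\right) = 9603$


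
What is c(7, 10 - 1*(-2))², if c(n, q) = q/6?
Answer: 4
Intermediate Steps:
c(n, q) = q/6 (c(n, q) = q*(⅙) = q/6)
c(7, 10 - 1*(-2))² = ((10 - 1*(-2))/6)² = ((10 + 2)/6)² = ((⅙)*12)² = 2² = 4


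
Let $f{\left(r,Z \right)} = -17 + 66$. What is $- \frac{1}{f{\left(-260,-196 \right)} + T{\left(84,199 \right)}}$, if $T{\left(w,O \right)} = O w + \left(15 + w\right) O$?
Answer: $- \frac{1}{36466} \approx -2.7423 \cdot 10^{-5}$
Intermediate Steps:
$f{\left(r,Z \right)} = 49$
$T{\left(w,O \right)} = O w + O \left(15 + w\right)$
$- \frac{1}{f{\left(-260,-196 \right)} + T{\left(84,199 \right)}} = - \frac{1}{49 + 199 \left(15 + 2 \cdot 84\right)} = - \frac{1}{49 + 199 \left(15 + 168\right)} = - \frac{1}{49 + 199 \cdot 183} = - \frac{1}{49 + 36417} = - \frac{1}{36466}$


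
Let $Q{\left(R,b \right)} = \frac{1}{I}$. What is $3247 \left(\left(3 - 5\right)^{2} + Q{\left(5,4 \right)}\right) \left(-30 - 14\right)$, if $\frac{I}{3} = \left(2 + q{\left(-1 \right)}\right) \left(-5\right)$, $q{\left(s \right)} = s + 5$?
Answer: $- \frac{25644806}{45} \approx -5.6989 \cdot 10^{5}$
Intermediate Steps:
$q{\left(s \right)} = 5 + s$
$I = -90$ ($I = 3 \left(2 + \left(5 - 1\right)\right) \left(-5\right) = 3 \left(2 + 4\right) \left(-5\right) = 3 \cdot 6 \left(-5\right) = 3 \left(-30\right) = -90$)
$Q{\left(R,b \right)} = - \frac{1}{90}$ ($Q{\left(R,b \right)} = \frac{1}{-90} = - \frac{1}{90}$)
$3247 \left(\left(3 - 5\right)^{2} + Q{\left(5,4 \right)}\right) \left(-30 - 14\right) = 3247 \left(\left(3 - 5\right)^{2} - \frac{1}{90}\right) \left(-30 - 14\right) = 3247 \left(\left(-2\right)^{2} - \frac{1}{90}\right) \left(-44\right) = 3247 \left(4 - \frac{1}{90}\right) \left(-44\right) = 3247 \cdot \frac{359}{90} \left(-44\right) = 3247 \left(- \frac{7898}{45}\right) = - \frac{25644806}{45}$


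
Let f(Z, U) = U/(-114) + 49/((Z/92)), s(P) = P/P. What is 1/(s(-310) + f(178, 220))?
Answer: 5073/123761 ≈ 0.040990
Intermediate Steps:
s(P) = 1
f(Z, U) = 4508/Z - U/114 (f(Z, U) = U*(-1/114) + 49/((Z*(1/92))) = -U/114 + 49/((Z/92)) = -U/114 + 49*(92/Z) = -U/114 + 4508/Z = 4508/Z - U/114)
1/(s(-310) + f(178, 220)) = 1/(1 + (4508/178 - 1/114*220)) = 1/(1 + (4508*(1/178) - 110/57)) = 1/(1 + (2254/89 - 110/57)) = 1/(1 + 118688/5073) = 1/(123761/5073) = 5073/123761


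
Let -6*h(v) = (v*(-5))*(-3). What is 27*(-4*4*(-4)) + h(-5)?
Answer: 3481/2 ≈ 1740.5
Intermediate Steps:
h(v) = -5*v/2 (h(v) = -v*(-5)*(-3)/6 = -(-5*v)*(-3)/6 = -5*v/2)
27*(-4*4*(-4)) + h(-5) = 27*(-4*4*(-4)) - 5/2*(-5) = 27*(-16*(-4)) + 25/2 = 27*64 + 25/2 = 1728 + 25/2 = 3481/2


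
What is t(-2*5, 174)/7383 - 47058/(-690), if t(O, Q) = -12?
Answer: 839181/12305 ≈ 68.198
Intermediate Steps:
t(-2*5, 174)/7383 - 47058/(-690) = -12/7383 - 47058/(-690) = -12*1/7383 - 47058*(-1/690) = -4/2461 + 341/5 = 839181/12305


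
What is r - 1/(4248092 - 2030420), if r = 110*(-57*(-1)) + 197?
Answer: 14341684823/2217672 ≈ 6467.0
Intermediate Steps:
r = 6467 (r = 110*57 + 197 = 6270 + 197 = 6467)
r - 1/(4248092 - 2030420) = 6467 - 1/(4248092 - 2030420) = 6467 - 1/2217672 = 14341684823/2217672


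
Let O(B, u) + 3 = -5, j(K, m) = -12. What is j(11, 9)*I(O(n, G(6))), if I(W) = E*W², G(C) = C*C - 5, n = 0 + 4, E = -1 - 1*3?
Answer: 3072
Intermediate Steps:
E = -4 (E = -1 - 3 = -4)
n = 4
G(C) = -5 + C² (G(C) = C² - 5 = -5 + C²)
O(B, u) = -8 (O(B, u) = -3 - 5 = -8)
I(W) = -4*W²
j(11, 9)*I(O(n, G(6))) = -(-48)*(-8)² = -(-48)*64 = -12*(-256) = 3072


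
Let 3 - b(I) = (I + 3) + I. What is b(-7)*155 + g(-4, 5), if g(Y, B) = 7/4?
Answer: 8687/4 ≈ 2171.8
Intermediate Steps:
g(Y, B) = 7/4 (g(Y, B) = 7*(¼) = 7/4)
b(I) = -2*I (b(I) = 3 - ((I + 3) + I) = 3 - ((3 + I) + I) = 3 - (3 + 2*I) = 3 + (-3 - 2*I) = -2*I)
b(-7)*155 + g(-4, 5) = -2*(-7)*155 + 7/4 = 14*155 + 7/4 = 2170 + 7/4 = 8687/4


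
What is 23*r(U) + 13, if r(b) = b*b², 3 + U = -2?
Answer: -2862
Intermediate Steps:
U = -5 (U = -3 - 2 = -5)
r(b) = b³
23*r(U) + 13 = 23*(-5)³ + 13 = 23*(-125) + 13 = -2875 + 13 = -2862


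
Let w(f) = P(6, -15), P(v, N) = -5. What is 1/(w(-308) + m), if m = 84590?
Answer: 1/84585 ≈ 1.1822e-5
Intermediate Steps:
w(f) = -5
1/(w(-308) + m) = 1/(-5 + 84590) = 1/84585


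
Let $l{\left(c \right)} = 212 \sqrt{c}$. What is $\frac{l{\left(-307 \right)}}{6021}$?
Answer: $\frac{212 i \sqrt{307}}{6021} \approx 0.61693 i$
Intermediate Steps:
$\frac{l{\left(-307 \right)}}{6021} = \frac{212 \sqrt{-307}}{6021} = 212 i \sqrt{307} \cdot \frac{1}{6021} = \frac{212 i \sqrt{307}}{6021}$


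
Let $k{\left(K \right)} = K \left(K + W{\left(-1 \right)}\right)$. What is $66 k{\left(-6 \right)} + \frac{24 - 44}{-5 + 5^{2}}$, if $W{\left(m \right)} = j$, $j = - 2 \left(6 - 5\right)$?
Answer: $3167$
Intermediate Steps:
$j = -2$ ($j = \left(-2\right) 1 = -2$)
$W{\left(m \right)} = -2$
$k{\left(K \right)} = K \left(-2 + K\right)$ ($k{\left(K \right)} = K \left(K - 2\right) = K \left(-2 + K\right)$)
$66 k{\left(-6 \right)} + \frac{24 - 44}{-5 + 5^{2}} = 66 \left(- 6 \left(-2 - 6\right)\right) + \frac{24 - 44}{-5 + 5^{2}} = 66 \left(\left(-6\right) \left(-8\right)\right) - \frac{20}{-5 + 25} = 66 \cdot 48 - \frac{20}{20} = 3168 - 1 = 3167$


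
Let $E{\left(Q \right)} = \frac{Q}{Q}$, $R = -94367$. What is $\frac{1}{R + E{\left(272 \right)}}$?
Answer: $- \frac{1}{94366} \approx -1.0597 \cdot 10^{-5}$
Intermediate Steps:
$E{\left(Q \right)} = 1$
$\frac{1}{R + E{\left(272 \right)}} = \frac{1}{-94367 + 1} = \frac{1}{-94366} = - \frac{1}{94366}$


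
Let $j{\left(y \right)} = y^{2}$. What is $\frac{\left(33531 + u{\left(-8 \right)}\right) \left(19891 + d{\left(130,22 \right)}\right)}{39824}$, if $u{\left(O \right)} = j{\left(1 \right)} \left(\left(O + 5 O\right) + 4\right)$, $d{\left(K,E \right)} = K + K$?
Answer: $\frac{674796537}{39824} \approx 16944.0$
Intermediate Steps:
$d{\left(K,E \right)} = 2 K$
$u{\left(O \right)} = 4 + 6 O$ ($u{\left(O \right)} = 1^{2} \left(\left(O + 5 O\right) + 4\right) = 1 \left(6 O + 4\right) = 1 \left(4 + 6 O\right) = 4 + 6 O$)
$\frac{\left(33531 + u{\left(-8 \right)}\right) \left(19891 + d{\left(130,22 \right)}\right)}{39824} = \frac{\left(33531 + \left(4 + 6 \left(-8\right)\right)\right) \left(19891 + 2 \cdot 130\right)}{39824} = \left(33531 + \left(4 - 48\right)\right) \left(19891 + 260\right) \frac{1}{39824} = \left(33531 - 44\right) 20151 \cdot \frac{1}{39824} = 33487 \cdot 20151 \cdot \frac{1}{39824} = 674796537 \cdot \frac{1}{39824} = \frac{674796537}{39824}$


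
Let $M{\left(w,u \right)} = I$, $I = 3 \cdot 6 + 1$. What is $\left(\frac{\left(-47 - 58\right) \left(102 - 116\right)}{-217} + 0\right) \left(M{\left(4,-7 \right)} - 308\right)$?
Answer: $\frac{60690}{31} \approx 1957.7$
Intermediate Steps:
$I = 19$ ($I = 18 + 1 = 19$)
$M{\left(w,u \right)} = 19$
$\left(\frac{\left(-47 - 58\right) \left(102 - 116\right)}{-217} + 0\right) \left(M{\left(4,-7 \right)} - 308\right) = \left(\frac{\left(-47 - 58\right) \left(102 - 116\right)}{-217} + 0\right) \left(19 - 308\right) = \left(\left(-105\right) \left(-14\right) \left(- \frac{1}{217}\right) + 0\right) \left(-289\right) = \left(1470 \left(- \frac{1}{217}\right) + 0\right) \left(-289\right) = \left(- \frac{210}{31} + 0\right) \left(-289\right) = \left(- \frac{210}{31}\right) \left(-289\right) = \frac{60690}{31}$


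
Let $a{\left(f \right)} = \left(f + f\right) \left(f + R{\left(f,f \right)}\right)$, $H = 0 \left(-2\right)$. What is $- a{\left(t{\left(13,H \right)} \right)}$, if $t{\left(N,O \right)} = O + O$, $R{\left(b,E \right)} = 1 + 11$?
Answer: $0$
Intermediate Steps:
$R{\left(b,E \right)} = 12$
$H = 0$
$t{\left(N,O \right)} = 2 O$
$a{\left(f \right)} = 2 f \left(12 + f\right)$ ($a{\left(f \right)} = \left(f + f\right) \left(f + 12\right) = 2 f \left(12 + f\right)$)
$- a{\left(t{\left(13,H \right)} \right)} = - 2 \cdot 2 \cdot 0 \left(12 + 2 \cdot 0\right) = - 2 \cdot 0 \left(12 + 0\right) = - 2 \cdot 0 \cdot 12 = \left(-1\right) 0 = 0$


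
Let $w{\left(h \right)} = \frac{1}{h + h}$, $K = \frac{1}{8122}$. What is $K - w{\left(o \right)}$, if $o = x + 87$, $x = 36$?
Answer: $- \frac{1969}{499503} \approx -0.0039419$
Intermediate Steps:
$K = \frac{1}{8122} \approx 0.00012312$
$o = 123$ ($o = 36 + 87 = 123$)
$w{\left(h \right)} = \frac{1}{2 h}$
$K - w{\left(o \right)} = \frac{1}{8122} - \frac{1}{2 \cdot 123} = \frac{1}{8122} - \frac{1}{2} \cdot \frac{1}{123} = \frac{1}{8122} - \frac{1}{246} = - \frac{1969}{499503}$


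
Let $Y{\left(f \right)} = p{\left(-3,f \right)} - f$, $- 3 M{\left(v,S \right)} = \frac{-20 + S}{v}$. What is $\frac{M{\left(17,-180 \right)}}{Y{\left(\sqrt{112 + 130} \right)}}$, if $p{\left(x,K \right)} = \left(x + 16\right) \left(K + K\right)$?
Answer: $\frac{4 \sqrt{2}}{561} \approx 0.010084$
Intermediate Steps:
$M{\left(v,S \right)} = - \frac{-20 + S}{3 v}$ ($M{\left(v,S \right)} = - \frac{\left(-20 + S\right) \frac{1}{v}}{3} = - \frac{\frac{1}{v} \left(-20 + S\right)}{3} = - \frac{-20 + S}{3 v}$)
$p{\left(x,K \right)} = 2 K \left(16 + x\right)$ ($p{\left(x,K \right)} = \left(16 + x\right) 2 K = 2 K \left(16 + x\right)$)
$Y{\left(f \right)} = 25 f$ ($Y{\left(f \right)} = 2 f \left(16 - 3\right) - f = 2 f 13 - f = 26 f - f = 25 f$)
$\frac{M{\left(17,-180 \right)}}{Y{\left(\sqrt{112 + 130} \right)}} = \frac{\frac{1}{3} \cdot \frac{1}{17} \left(20 - -180\right)}{25 \sqrt{112 + 130}} = \frac{\frac{1}{3} \cdot \frac{1}{17} \left(20 + 180\right)}{25 \sqrt{242}} = \frac{\frac{1}{3} \cdot \frac{1}{17} \cdot 200}{25 \cdot 11 \sqrt{2}} = \frac{200}{51 \cdot 275 \sqrt{2}} = \frac{200 \frac{\sqrt{2}}{550}}{51} = \frac{4 \sqrt{2}}{561}$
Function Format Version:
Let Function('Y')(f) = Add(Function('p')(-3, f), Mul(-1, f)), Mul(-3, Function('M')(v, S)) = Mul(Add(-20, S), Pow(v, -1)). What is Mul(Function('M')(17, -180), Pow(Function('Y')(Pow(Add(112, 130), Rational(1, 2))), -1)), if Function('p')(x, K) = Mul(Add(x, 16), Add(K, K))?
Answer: Mul(Rational(4, 561), Pow(2, Rational(1, 2))) ≈ 0.010084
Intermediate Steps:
Function('M')(v, S) = Mul(Rational(-1, 3), Pow(v, -1), Add(-20, S)) (Function('M')(v, S) = Mul(Rational(-1, 3), Mul(Add(-20, S), Pow(v, -1))) = Mul(Rational(-1, 3), Mul(Pow(v, -1), Add(-20, S))) = Mul(Rational(-1, 3), Pow(v, -1), Add(-20, S)))
Function('p')(x, K) = Mul(2, K, Add(16, x)) (Function('p')(x, K) = Mul(Add(16, x), Mul(2, K)) = Mul(2, K, Add(16, x)))
Function('Y')(f) = Mul(25, f) (Function('Y')(f) = Add(Mul(2, f, Add(16, -3)), Mul(-1, f)) = Add(Mul(2, f, 13), Mul(-1, f)) = Add(Mul(26, f), Mul(-1, f)) = Mul(25, f))
Mul(Function('M')(17, -180), Pow(Function('Y')(Pow(Add(112, 130), Rational(1, 2))), -1)) = Mul(Mul(Rational(1, 3), Pow(17, -1), Add(20, Mul(-1, -180))), Pow(Mul(25, Pow(Add(112, 130), Rational(1, 2))), -1)) = Mul(Mul(Rational(1, 3), Rational(1, 17), Add(20, 180)), Pow(Mul(25, Pow(242, Rational(1, 2))), -1)) = Mul(Mul(Rational(1, 3), Rational(1, 17), 200), Pow(Mul(25, Mul(11, Pow(2, Rational(1, 2)))), -1)) = Mul(Rational(200, 51), Pow(Mul(275, Pow(2, Rational(1, 2))), -1)) = Mul(Rational(200, 51), Mul(Rational(1, 550), Pow(2, Rational(1, 2)))) = Mul(Rational(4, 561), Pow(2, Rational(1, 2)))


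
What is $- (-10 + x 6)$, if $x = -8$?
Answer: $58$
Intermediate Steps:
$- (-10 + x 6) = - (-10 - 48) = \left(-1\right) \left(-58\right) = 58$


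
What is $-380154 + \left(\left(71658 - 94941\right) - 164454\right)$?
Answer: $-567891$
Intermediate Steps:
$-380154 + \left(\left(71658 - 94941\right) - 164454\right) = -380154 - 187737 = -567891$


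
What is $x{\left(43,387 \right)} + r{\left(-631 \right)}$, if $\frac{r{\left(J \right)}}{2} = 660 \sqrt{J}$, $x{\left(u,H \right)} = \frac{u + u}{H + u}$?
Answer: $\frac{1}{5} + 1320 i \sqrt{631} \approx 0.2 + 33158.0 i$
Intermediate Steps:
$x{\left(u,H \right)} = \frac{2 u}{H + u}$
$r{\left(J \right)} = 1320 \sqrt{J}$ ($r{\left(J \right)} = 2 \cdot 660 \sqrt{J} = 1320 \sqrt{J}$)
$x{\left(43,387 \right)} + r{\left(-631 \right)} = 2 \cdot 43 \frac{1}{387 + 43} + 1320 \sqrt{-631} = 2 \cdot 43 \cdot \frac{1}{430} + 1320 i \sqrt{631} = \frac{1}{5} + 1320 i \sqrt{631}$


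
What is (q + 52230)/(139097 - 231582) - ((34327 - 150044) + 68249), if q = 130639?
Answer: 4389895111/92485 ≈ 47466.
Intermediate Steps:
(q + 52230)/(139097 - 231582) - ((34327 - 150044) + 68249) = (130639 + 52230)/(139097 - 231582) - ((34327 - 150044) + 68249) = 182869/(-92485) - (-115717 + 68249) = 182869*(-1/92485) - 1*(-47468) = -182869/92485 + 47468 = 4389895111/92485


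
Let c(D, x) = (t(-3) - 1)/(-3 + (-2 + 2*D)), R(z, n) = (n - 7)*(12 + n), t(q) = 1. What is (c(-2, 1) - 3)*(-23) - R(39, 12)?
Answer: -51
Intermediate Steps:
R(z, n) = (-7 + n)*(12 + n)
c(D, x) = 0 (c(D, x) = (1 - 1)/(-3 + (-2 + 2*D)) = 0/(-5 + 2*D) = 0)
(c(-2, 1) - 3)*(-23) - R(39, 12) = (0 - 3)*(-23) - (-84 + 12**2 + 5*12) = -3*(-23) - (-84 + 144 + 60) = 69 - 1*120 = 69 - 120 = -51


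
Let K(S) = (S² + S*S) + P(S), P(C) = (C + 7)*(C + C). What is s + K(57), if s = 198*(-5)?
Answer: 12804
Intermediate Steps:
P(C) = 2*C*(7 + C) (P(C) = (7 + C)*(2*C) = 2*C*(7 + C))
K(S) = 2*S² + 2*S*(7 + S) (K(S) = (S² + S*S) + 2*S*(7 + S) = (S² + S²) + 2*S*(7 + S) = 2*S² + 2*S*(7 + S))
s = -990
s + K(57) = -990 + 2*57*(7 + 2*57) = -990 + 2*57*(7 + 114) = -990 + 2*57*121 = -990 + 13794 = 12804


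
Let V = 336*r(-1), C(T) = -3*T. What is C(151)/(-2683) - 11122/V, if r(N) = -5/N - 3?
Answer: -14767955/901488 ≈ -16.382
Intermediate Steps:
r(N) = -3 - 5/N
V = 672 (V = 336*(-3 - 5/(-1)) = 336*(-3 - 5*(-1)) = 336*(-3 + 5) = 336*2 = 672)
C(151)/(-2683) - 11122/V = -3*151/(-2683) - 11122/672 = -453*(-1/2683) - 11122*1/672 = 453/2683 - 5561/336 = -14767955/901488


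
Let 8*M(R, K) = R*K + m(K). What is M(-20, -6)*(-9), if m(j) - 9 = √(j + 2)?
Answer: -1161/8 - 9*I/4 ≈ -145.13 - 2.25*I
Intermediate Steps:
m(j) = 9 + √(2 + j) (m(j) = 9 + √(j + 2) = 9 + √(2 + j))
M(R, K) = 9/8 + √(2 + K)/8 + K*R/8 (M(R, K) = (R*K + (9 + √(2 + K)))/8 = (K*R + (9 + √(2 + K)))/8 = (9 + √(2 + K) + K*R)/8 = 9/8 + √(2 + K)/8 + K*R/8)
M(-20, -6)*(-9) = (9/8 + √(2 - 6)/8 + (⅛)*(-6)*(-20))*(-9) = (9/8 + √(-4)/8 + 15)*(-9) = (9/8 + (2*I)/8 + 15)*(-9) = (9/8 + I/4 + 15)*(-9) = (129/8 + I/4)*(-9) = -1161/8 - 9*I/4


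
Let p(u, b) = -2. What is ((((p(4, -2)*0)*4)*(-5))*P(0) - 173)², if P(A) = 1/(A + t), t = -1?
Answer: 29929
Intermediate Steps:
P(A) = 1/(-1 + A) (P(A) = 1/(A - 1) = 1/(-1 + A))
((((p(4, -2)*0)*4)*(-5))*P(0) - 173)² = (((-2*0*4)*(-5))/(-1 + 0) - 173)² = (((0*4)*(-5))/(-1) - 173)² = ((0*(-5))*(-1) - 173)² = (0*(-1) - 173)² = (0 - 173)² = (-173)² = 29929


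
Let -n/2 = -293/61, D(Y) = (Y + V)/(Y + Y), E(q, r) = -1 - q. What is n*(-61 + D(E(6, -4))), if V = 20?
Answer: -254031/427 ≈ -594.92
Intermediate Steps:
D(Y) = (20 + Y)/(2*Y) (D(Y) = (Y + 20)/(Y + Y) = (20 + Y)/((2*Y)) = (20 + Y)*(1/(2*Y)) = (20 + Y)/(2*Y))
n = 586/61 (n = -(-586)/61 = -2*(-293/61) = 586/61 ≈ 9.6066)
n*(-61 + D(E(6, -4))) = 586*(-61 + (20 + (-1 - 1*6))/(2*(-1 - 1*6)))/61 = 586*(-61 + (20 + (-1 - 6))/(2*(-1 - 6)))/61 = 586*(-61 + (1/2)*(20 - 7)/(-7))/61 = 586*(-61 + (1/2)*(-1/7)*13)/61 = 586*(-61 - 13/14)/61 = (586/61)*(-867/14) = -254031/427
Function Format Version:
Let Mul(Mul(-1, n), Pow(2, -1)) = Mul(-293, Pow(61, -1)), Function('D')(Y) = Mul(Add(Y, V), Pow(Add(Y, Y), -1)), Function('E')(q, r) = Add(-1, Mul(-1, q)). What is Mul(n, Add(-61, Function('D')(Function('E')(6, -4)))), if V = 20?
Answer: Rational(-254031, 427) ≈ -594.92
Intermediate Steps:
Function('D')(Y) = Mul(Rational(1, 2), Pow(Y, -1), Add(20, Y)) (Function('D')(Y) = Mul(Add(Y, 20), Pow(Add(Y, Y), -1)) = Mul(Add(20, Y), Pow(Mul(2, Y), -1)) = Mul(Add(20, Y), Mul(Rational(1, 2), Pow(Y, -1))) = Mul(Rational(1, 2), Pow(Y, -1), Add(20, Y)))
n = Rational(586, 61) (n = Mul(-2, Mul(-293, Pow(61, -1))) = Mul(-2, Mul(-293, Rational(1, 61))) = Mul(-2, Rational(-293, 61)) = Rational(586, 61) ≈ 9.6066)
Mul(n, Add(-61, Function('D')(Function('E')(6, -4)))) = Mul(Rational(586, 61), Add(-61, Mul(Rational(1, 2), Pow(Add(-1, Mul(-1, 6)), -1), Add(20, Add(-1, Mul(-1, 6)))))) = Mul(Rational(586, 61), Add(-61, Mul(Rational(1, 2), Pow(Add(-1, -6), -1), Add(20, Add(-1, -6))))) = Mul(Rational(586, 61), Add(-61, Mul(Rational(1, 2), Pow(-7, -1), Add(20, -7)))) = Mul(Rational(586, 61), Add(-61, Mul(Rational(1, 2), Rational(-1, 7), 13))) = Mul(Rational(586, 61), Add(-61, Rational(-13, 14))) = Mul(Rational(586, 61), Rational(-867, 14)) = Rational(-254031, 427)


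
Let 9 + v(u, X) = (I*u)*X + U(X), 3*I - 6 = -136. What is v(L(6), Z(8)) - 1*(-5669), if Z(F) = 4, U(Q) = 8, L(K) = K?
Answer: 4628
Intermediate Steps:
I = -130/3 (I = 2 + (⅓)*(-136) = 2 - 136/3 = -130/3 ≈ -43.333)
v(u, X) = -1 - 130*X*u/3 (v(u, X) = -9 + ((-130*u/3)*X + 8) = -9 + (-130*X*u/3 + 8) = -9 + (8 - 130*X*u/3) = -1 - 130*X*u/3)
v(L(6), Z(8)) - 1*(-5669) = (-1 - 130/3*4*6) - 1*(-5669) = (-1 - 1040) + 5669 = -1041 + 5669 = 4628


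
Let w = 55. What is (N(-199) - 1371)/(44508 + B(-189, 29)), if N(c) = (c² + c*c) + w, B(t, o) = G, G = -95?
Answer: 77886/44413 ≈ 1.7537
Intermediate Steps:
B(t, o) = -95
N(c) = 55 + 2*c² (N(c) = (c² + c*c) + 55 = (c² + c²) + 55 = 2*c² + 55 = 55 + 2*c²)
(N(-199) - 1371)/(44508 + B(-189, 29)) = ((55 + 2*(-199)²) - 1371)/(44508 - 95) = ((55 + 2*39601) - 1371)/44413 = ((55 + 79202) - 1371)*(1/44413) = (79257 - 1371)*(1/44413) = 77886*(1/44413) = 77886/44413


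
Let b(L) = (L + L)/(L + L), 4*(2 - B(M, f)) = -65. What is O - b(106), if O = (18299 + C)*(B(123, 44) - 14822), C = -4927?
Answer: -197955746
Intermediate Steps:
B(M, f) = 73/4 (B(M, f) = 2 - ¼*(-65) = 2 + 65/4 = 73/4)
b(L) = 1 (b(L) = (2*L)/((2*L)) = (2*L)*(1/(2*L)) = 1)
O = -197955745 (O = (18299 - 4927)*(73/4 - 14822) = 13372*(-59215/4) = -197955745)
O - b(106) = -197955745 - 1*1 = -197955745 - 1 = -197955746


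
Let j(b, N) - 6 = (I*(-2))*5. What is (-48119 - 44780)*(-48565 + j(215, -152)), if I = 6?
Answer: 4516656481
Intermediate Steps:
j(b, N) = -54 (j(b, N) = 6 + (6*(-2))*5 = 6 - 12*5 = 6 - 60 = -54)
(-48119 - 44780)*(-48565 + j(215, -152)) = (-48119 - 44780)*(-48565 - 54) = -92899*(-48619) = 4516656481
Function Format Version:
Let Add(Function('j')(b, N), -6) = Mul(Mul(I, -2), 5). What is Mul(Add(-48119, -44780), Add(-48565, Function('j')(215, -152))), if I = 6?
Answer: 4516656481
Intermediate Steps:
Function('j')(b, N) = -54 (Function('j')(b, N) = Add(6, Mul(Mul(6, -2), 5)) = Add(6, Mul(-12, 5)) = Add(6, -60) = -54)
Mul(Add(-48119, -44780), Add(-48565, Function('j')(215, -152))) = Mul(Add(-48119, -44780), Add(-48565, -54)) = Mul(-92899, -48619) = 4516656481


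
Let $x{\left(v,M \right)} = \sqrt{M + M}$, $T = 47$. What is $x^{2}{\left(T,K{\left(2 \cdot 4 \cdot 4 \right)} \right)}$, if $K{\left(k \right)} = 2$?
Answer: $4$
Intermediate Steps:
$x{\left(v,M \right)} = \sqrt{2} \sqrt{M}$ ($x{\left(v,M \right)} = \sqrt{2 M} = \sqrt{2} \sqrt{M}$)
$x^{2}{\left(T,K{\left(2 \cdot 4 \cdot 4 \right)} \right)} = \left(\sqrt{2} \sqrt{2}\right)^{2} = 2^{2} = 4$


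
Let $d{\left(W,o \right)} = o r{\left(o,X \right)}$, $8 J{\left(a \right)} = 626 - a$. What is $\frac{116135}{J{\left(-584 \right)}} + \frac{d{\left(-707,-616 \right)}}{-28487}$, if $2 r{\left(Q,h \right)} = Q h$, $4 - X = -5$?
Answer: $\frac{2440056404}{3446927} \approx 707.89$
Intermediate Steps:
$X = 9$ ($X = 4 - -5 = 4 + 5 = 9$)
$J{\left(a \right)} = \frac{313}{4} - \frac{a}{8}$ ($J{\left(a \right)} = \frac{626 - a}{8} = \frac{313}{4} - \frac{a}{8}$)
$r{\left(Q,h \right)} = \frac{Q h}{2}$
$d{\left(W,o \right)} = \frac{9 o^{2}}{2}$ ($d{\left(W,o \right)} = o \frac{1}{2} o 9 = o \frac{9 o}{2} = \frac{9 o^{2}}{2}$)
$\frac{116135}{J{\left(-584 \right)}} + \frac{d{\left(-707,-616 \right)}}{-28487} = \frac{116135}{\frac{313}{4} - -73} + \frac{\frac{9}{2} \left(-616\right)^{2}}{-28487} = \frac{116135}{\frac{313}{4} + 73} + \frac{9}{2} \cdot 379456 \left(- \frac{1}{28487}\right) = \frac{116135}{\frac{605}{4}} + 1707552 \left(- \frac{1}{28487}\right) = 116135 \cdot \frac{4}{605} - \frac{1707552}{28487} = \frac{92908}{121} - \frac{1707552}{28487} = \frac{2440056404}{3446927}$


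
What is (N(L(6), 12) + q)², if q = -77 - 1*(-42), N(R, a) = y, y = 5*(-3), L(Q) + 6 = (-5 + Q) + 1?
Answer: 2500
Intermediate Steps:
L(Q) = -10 + Q (L(Q) = -6 + ((-5 + Q) + 1) = -6 + (-4 + Q) = -10 + Q)
y = -15
N(R, a) = -15
q = -35 (q = -77 + 42 = -35)
(N(L(6), 12) + q)² = (-15 - 35)² = (-50)² = 2500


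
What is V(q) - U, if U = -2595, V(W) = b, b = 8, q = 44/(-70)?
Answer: 2603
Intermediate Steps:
q = -22/35 (q = 44*(-1/70) = -22/35 ≈ -0.62857)
V(W) = 8
V(q) - U = 8 - 1*(-2595) = 8 + 2595 = 2603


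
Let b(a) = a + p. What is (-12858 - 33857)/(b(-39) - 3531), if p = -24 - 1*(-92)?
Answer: 46715/3502 ≈ 13.340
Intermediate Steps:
p = 68 (p = -24 + 92 = 68)
b(a) = 68 + a (b(a) = a + 68 = 68 + a)
(-12858 - 33857)/(b(-39) - 3531) = (-12858 - 33857)/((68 - 39) - 3531) = -46715/(29 - 3531) = -46715/(-3502) = -46715*(-1/3502) = 46715/3502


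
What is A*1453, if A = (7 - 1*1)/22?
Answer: 4359/11 ≈ 396.27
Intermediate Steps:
A = 3/11 (A = (7 - 1)*(1/22) = 6*(1/22) = 3/11 ≈ 0.27273)
A*1453 = (3/11)*1453 = 4359/11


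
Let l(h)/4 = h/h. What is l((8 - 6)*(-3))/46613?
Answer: 4/46613 ≈ 8.5813e-5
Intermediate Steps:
l(h) = 4 (l(h) = 4*(h/h) = 4*1 = 4)
l((8 - 6)*(-3))/46613 = 4/46613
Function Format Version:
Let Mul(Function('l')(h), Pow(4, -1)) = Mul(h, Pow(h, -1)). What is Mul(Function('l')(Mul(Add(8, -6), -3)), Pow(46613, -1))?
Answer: Rational(4, 46613) ≈ 8.5813e-5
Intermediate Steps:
Function('l')(h) = 4 (Function('l')(h) = Mul(4, Mul(h, Pow(h, -1))) = Mul(4, 1) = 4)
Mul(Function('l')(Mul(Add(8, -6), -3)), Pow(46613, -1)) = Mul(4, Pow(46613, -1)) = Mul(4, Rational(1, 46613)) = Rational(4, 46613)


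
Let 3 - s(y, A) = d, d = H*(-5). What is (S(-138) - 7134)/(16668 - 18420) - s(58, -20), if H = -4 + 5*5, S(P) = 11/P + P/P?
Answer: -25127443/241776 ≈ -103.93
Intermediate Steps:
S(P) = 1 + 11/P (S(P) = 11/P + 1 = 1 + 11/P)
H = 21 (H = -4 + 25 = 21)
d = -105 (d = 21*(-5) = -105)
s(y, A) = 108 (s(y, A) = 3 - 1*(-105) = 3 + 105 = 108)
(S(-138) - 7134)/(16668 - 18420) - s(58, -20) = ((11 - 138)/(-138) - 7134)/(16668 - 18420) - 1*108 = (-1/138*(-127) - 7134)/(-1752) - 108 = (127/138 - 7134)*(-1/1752) - 108 = -984365/138*(-1/1752) - 108 = 984365/241776 - 108 = -25127443/241776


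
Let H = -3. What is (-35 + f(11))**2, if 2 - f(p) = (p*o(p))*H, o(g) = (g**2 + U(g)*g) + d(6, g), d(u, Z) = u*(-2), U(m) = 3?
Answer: 21650409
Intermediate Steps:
d(u, Z) = -2*u
o(g) = -12 + g**2 + 3*g (o(g) = (g**2 + 3*g) - 2*6 = (g**2 + 3*g) - 12 = -12 + g**2 + 3*g)
f(p) = 2 + 3*p*(-12 + p**2 + 3*p) (f(p) = 2 - p*(-12 + p**2 + 3*p)*(-3) = 2 - (-3)*p*(-12 + p**2 + 3*p) = 2 + 3*p*(-12 + p**2 + 3*p))
(-35 + f(11))**2 = (-35 + (2 + 3*11*(-12 + 11**2 + 3*11)))**2 = (-35 + (2 + 3*11*(-12 + 121 + 33)))**2 = (-35 + (2 + 3*11*142))**2 = (-35 + (2 + 4686))**2 = (-35 + 4688)**2 = 4653**2 = 21650409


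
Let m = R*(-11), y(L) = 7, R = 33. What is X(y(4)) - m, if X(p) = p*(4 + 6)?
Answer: 433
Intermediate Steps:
X(p) = 10*p (X(p) = p*10 = 10*p)
m = -363 (m = 33*(-11) = -363)
X(y(4)) - m = 10*7 - 1*(-363) = 70 + 363 = 433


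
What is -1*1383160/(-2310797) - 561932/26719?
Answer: -180222018252/8820312149 ≈ -20.433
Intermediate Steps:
-1*1383160/(-2310797) - 561932/26719 = -1383160*(-1/2310797) - 561932*1/26719 = 1383160/2310797 - 80276/3817 = -180222018252/8820312149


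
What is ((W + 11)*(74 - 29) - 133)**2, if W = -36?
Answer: 1582564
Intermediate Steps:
((W + 11)*(74 - 29) - 133)**2 = ((-36 + 11)*(74 - 29) - 133)**2 = (-25*45 - 133)**2 = (-1125 - 133)**2 = (-1258)**2 = 1582564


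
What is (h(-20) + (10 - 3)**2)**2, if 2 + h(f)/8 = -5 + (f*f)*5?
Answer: 255776049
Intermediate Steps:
h(f) = -56 + 40*f**2 (h(f) = -16 + 8*(-5 + (f*f)*5) = -16 + 8*(-5 + f**2*5) = -16 + 8*(-5 + 5*f**2) = -16 + (-40 + 40*f**2) = -56 + 40*f**2)
(h(-20) + (10 - 3)**2)**2 = ((-56 + 40*(-20)**2) + (10 - 3)**2)**2 = ((-56 + 40*400) + 7**2)**2 = ((-56 + 16000) + 49)**2 = (15944 + 49)**2 = 15993**2 = 255776049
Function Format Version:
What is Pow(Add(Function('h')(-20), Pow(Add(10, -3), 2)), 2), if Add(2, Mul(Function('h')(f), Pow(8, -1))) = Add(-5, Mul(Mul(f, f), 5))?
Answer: 255776049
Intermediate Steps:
Function('h')(f) = Add(-56, Mul(40, Pow(f, 2))) (Function('h')(f) = Add(-16, Mul(8, Add(-5, Mul(Mul(f, f), 5)))) = Add(-16, Mul(8, Add(-5, Mul(Pow(f, 2), 5)))) = Add(-16, Mul(8, Add(-5, Mul(5, Pow(f, 2))))) = Add(-16, Add(-40, Mul(40, Pow(f, 2)))) = Add(-56, Mul(40, Pow(f, 2))))
Pow(Add(Function('h')(-20), Pow(Add(10, -3), 2)), 2) = Pow(Add(Add(-56, Mul(40, Pow(-20, 2))), Pow(Add(10, -3), 2)), 2) = Pow(Add(Add(-56, Mul(40, 400)), Pow(7, 2)), 2) = Pow(Add(Add(-56, 16000), 49), 2) = Pow(Add(15944, 49), 2) = Pow(15993, 2) = 255776049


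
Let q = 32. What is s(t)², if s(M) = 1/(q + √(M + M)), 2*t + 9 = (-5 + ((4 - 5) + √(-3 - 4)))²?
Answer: 1/(4*(16 + √(5 - 3*I*√7))²) ≈ 0.00070299 + 0.00011209*I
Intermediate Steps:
t = -9/2 + (-6 + I*√7)²/2 (t = -9/2 + (-5 + ((4 - 5) + √(-3 - 4)))²/2 = -9/2 + (-5 + (-1 + √(-7)))²/2 = -9/2 + (-5 + (-1 + I*√7))²/2 = -9/2 + (-6 + I*√7)²/2 ≈ 10.0 - 15.875*I)
s(M) = 1/(32 + √2*√M) (s(M) = 1/(32 + √(M + M)) = 1/(32 + √(2*M)) = 1/(32 + √2*√M))
s(t)² = (1/(32 + √2*√(10 - 6*I*√7)))² = (32 + √2*√(10 - 6*I*√7))⁻²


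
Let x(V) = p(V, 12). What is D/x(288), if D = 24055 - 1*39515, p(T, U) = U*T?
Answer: -3865/864 ≈ -4.4734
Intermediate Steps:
p(T, U) = T*U
x(V) = 12*V (x(V) = V*12 = 12*V)
D = -15460 (D = 24055 - 39515 = -15460)
D/x(288) = -15460/(12*288) = -15460/3456 = -15460*1/3456 = -3865/864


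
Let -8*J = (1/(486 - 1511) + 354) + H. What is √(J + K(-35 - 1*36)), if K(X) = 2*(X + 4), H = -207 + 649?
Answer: I*√157005318/820 ≈ 15.281*I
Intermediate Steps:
H = 442
J = -815899/8200 (J = -((1/(486 - 1511) + 354) + 442)/8 = -((1/(-1025) + 354) + 442)/8 = -((-1/1025 + 354) + 442)/8 = -(362849/1025 + 442)/8 = -⅛*815899/1025 = -815899/8200 ≈ -99.500)
K(X) = 8 + 2*X (K(X) = 2*(4 + X) = 8 + 2*X)
√(J + K(-35 - 1*36)) = √(-815899/8200 + (8 + 2*(-35 - 1*36))) = √(-815899/8200 + (8 + 2*(-35 - 36))) = √(-815899/8200 + (8 + 2*(-71))) = √(-815899/8200 + (8 - 142)) = √(-815899/8200 - 134) = √(-1914699/8200) = I*√157005318/820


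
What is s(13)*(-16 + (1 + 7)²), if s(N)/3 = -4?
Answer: -576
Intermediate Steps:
s(N) = -12 (s(N) = 3*(-4) = -12)
s(13)*(-16 + (1 + 7)²) = -12*(-16 + (1 + 7)²) = -12*(-16 + 8²) = -12*(-16 + 64) = -12*48 = -576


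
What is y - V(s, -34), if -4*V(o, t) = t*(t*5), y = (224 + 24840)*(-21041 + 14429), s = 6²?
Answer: -165721723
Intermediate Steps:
s = 36
y = -165723168 (y = 25064*(-6612) = -165723168)
V(o, t) = -5*t²/4 (V(o, t) = -t*t*5/4 = -t*5*t/4 = -5*t²/4)
y - V(s, -34) = -165723168 - (-5)*(-34)²/4 = -165723168 - (-5)*1156/4 = -165723168 - 1*(-1445) = -165723168 + 1445 = -165721723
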